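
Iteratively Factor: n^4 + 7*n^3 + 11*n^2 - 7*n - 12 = (n + 1)*(n^3 + 6*n^2 + 5*n - 12) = (n + 1)*(n + 4)*(n^2 + 2*n - 3) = (n + 1)*(n + 3)*(n + 4)*(n - 1)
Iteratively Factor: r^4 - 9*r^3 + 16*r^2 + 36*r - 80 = (r - 4)*(r^3 - 5*r^2 - 4*r + 20) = (r - 5)*(r - 4)*(r^2 - 4) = (r - 5)*(r - 4)*(r + 2)*(r - 2)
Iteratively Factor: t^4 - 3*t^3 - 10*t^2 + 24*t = (t)*(t^3 - 3*t^2 - 10*t + 24) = t*(t - 2)*(t^2 - t - 12) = t*(t - 2)*(t + 3)*(t - 4)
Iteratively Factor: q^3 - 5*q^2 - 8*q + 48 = (q - 4)*(q^2 - q - 12) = (q - 4)^2*(q + 3)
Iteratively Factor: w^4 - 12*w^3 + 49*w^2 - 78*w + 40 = (w - 1)*(w^3 - 11*w^2 + 38*w - 40) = (w - 4)*(w - 1)*(w^2 - 7*w + 10) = (w - 4)*(w - 2)*(w - 1)*(w - 5)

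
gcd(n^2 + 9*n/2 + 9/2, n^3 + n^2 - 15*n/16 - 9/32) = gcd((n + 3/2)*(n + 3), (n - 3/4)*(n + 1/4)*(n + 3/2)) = n + 3/2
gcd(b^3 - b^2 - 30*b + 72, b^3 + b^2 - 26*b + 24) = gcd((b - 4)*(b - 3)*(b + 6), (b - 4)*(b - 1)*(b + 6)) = b^2 + 2*b - 24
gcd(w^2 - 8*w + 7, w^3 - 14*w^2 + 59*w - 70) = w - 7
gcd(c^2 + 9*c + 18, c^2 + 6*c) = c + 6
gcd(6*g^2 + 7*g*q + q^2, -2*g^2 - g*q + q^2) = g + q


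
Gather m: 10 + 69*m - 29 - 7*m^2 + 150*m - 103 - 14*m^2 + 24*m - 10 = -21*m^2 + 243*m - 132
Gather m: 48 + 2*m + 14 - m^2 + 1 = -m^2 + 2*m + 63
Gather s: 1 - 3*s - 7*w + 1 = -3*s - 7*w + 2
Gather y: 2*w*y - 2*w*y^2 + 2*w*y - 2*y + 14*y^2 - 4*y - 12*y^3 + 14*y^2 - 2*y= -12*y^3 + y^2*(28 - 2*w) + y*(4*w - 8)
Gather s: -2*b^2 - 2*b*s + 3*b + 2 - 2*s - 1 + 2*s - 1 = -2*b^2 - 2*b*s + 3*b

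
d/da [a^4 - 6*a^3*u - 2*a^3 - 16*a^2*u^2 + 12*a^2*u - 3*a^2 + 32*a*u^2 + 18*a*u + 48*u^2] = 4*a^3 - 18*a^2*u - 6*a^2 - 32*a*u^2 + 24*a*u - 6*a + 32*u^2 + 18*u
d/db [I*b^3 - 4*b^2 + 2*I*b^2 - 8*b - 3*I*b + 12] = 3*I*b^2 + 4*b*(-2 + I) - 8 - 3*I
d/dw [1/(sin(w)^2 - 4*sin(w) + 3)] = 2*(2 - sin(w))*cos(w)/(sin(w)^2 - 4*sin(w) + 3)^2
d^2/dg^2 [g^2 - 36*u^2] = 2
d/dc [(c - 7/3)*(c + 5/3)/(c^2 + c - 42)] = (15*c^2 - 686*c + 287)/(9*(c^4 + 2*c^3 - 83*c^2 - 84*c + 1764))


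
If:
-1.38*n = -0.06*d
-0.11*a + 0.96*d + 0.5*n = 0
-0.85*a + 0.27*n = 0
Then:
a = 0.00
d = 0.00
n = 0.00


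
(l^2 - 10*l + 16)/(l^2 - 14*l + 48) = (l - 2)/(l - 6)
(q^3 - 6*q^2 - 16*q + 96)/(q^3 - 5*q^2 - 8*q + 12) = (q^2 - 16)/(q^2 + q - 2)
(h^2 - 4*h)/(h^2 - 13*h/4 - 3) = 4*h/(4*h + 3)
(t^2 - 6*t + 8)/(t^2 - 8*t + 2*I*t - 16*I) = (t^2 - 6*t + 8)/(t^2 + 2*t*(-4 + I) - 16*I)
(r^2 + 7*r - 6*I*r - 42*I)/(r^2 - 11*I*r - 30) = (r + 7)/(r - 5*I)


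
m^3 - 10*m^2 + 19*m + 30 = (m - 6)*(m - 5)*(m + 1)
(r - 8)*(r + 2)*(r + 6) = r^3 - 52*r - 96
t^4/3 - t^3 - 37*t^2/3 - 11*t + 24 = (t/3 + 1)*(t - 8)*(t - 1)*(t + 3)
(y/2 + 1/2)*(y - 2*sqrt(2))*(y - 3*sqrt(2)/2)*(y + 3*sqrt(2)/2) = y^4/2 - sqrt(2)*y^3 + y^3/2 - 9*y^2/4 - sqrt(2)*y^2 - 9*y/4 + 9*sqrt(2)*y/2 + 9*sqrt(2)/2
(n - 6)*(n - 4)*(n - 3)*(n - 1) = n^4 - 14*n^3 + 67*n^2 - 126*n + 72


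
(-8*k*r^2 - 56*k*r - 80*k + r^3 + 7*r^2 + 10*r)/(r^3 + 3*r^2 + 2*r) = (-8*k*r - 40*k + r^2 + 5*r)/(r*(r + 1))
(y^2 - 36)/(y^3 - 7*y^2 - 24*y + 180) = (y + 6)/(y^2 - y - 30)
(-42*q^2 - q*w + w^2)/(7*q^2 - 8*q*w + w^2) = (-6*q - w)/(q - w)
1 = 1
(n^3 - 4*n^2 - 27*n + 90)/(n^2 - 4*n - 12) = (n^2 + 2*n - 15)/(n + 2)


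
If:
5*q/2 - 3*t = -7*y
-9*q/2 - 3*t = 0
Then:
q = -y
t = 3*y/2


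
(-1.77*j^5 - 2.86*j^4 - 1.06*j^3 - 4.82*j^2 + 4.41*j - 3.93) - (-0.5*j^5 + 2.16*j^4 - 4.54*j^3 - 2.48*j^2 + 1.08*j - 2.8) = -1.27*j^5 - 5.02*j^4 + 3.48*j^3 - 2.34*j^2 + 3.33*j - 1.13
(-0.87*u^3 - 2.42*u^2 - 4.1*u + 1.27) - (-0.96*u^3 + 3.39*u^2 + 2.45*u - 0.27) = 0.09*u^3 - 5.81*u^2 - 6.55*u + 1.54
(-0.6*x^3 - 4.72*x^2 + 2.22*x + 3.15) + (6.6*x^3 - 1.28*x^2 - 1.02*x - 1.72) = 6.0*x^3 - 6.0*x^2 + 1.2*x + 1.43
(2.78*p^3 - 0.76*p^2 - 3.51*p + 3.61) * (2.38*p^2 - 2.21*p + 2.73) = 6.6164*p^5 - 7.9526*p^4 + 0.9152*p^3 + 14.2741*p^2 - 17.5604*p + 9.8553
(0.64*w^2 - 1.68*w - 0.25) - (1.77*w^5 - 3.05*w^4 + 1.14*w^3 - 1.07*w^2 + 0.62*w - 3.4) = -1.77*w^5 + 3.05*w^4 - 1.14*w^3 + 1.71*w^2 - 2.3*w + 3.15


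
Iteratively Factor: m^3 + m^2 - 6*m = (m - 2)*(m^2 + 3*m) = (m - 2)*(m + 3)*(m)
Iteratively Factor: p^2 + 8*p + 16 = (p + 4)*(p + 4)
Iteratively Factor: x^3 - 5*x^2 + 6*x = (x - 3)*(x^2 - 2*x) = x*(x - 3)*(x - 2)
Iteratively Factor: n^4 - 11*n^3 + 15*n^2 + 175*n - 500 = (n - 5)*(n^3 - 6*n^2 - 15*n + 100) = (n - 5)^2*(n^2 - n - 20) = (n - 5)^3*(n + 4)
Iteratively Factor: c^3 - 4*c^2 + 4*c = (c)*(c^2 - 4*c + 4) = c*(c - 2)*(c - 2)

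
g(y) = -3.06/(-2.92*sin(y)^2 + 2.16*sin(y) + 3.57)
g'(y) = -3.06*(5.84*sin(y)*cos(y) - 2.16*cos(y))/(-2.92*sin(y)^2 + 2.16*sin(y) + 3.57)^2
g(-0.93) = 80.79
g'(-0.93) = 8724.56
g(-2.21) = 68.94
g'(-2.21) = -6344.61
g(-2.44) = -3.19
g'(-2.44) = -15.06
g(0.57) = -0.79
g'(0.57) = -0.17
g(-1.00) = 9.71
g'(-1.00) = 117.76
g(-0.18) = -0.99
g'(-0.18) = 1.01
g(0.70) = -0.82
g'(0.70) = -0.27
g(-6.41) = -0.94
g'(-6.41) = 0.83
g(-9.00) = -1.40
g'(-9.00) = -2.67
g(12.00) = -1.95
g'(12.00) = 5.54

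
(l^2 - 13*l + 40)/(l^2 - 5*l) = (l - 8)/l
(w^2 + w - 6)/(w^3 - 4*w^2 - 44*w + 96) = (w + 3)/(w^2 - 2*w - 48)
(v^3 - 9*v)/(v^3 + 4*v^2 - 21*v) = (v + 3)/(v + 7)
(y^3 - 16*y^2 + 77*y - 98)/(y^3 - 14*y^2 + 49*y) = (y - 2)/y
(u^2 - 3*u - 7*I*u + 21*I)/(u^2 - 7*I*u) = (u - 3)/u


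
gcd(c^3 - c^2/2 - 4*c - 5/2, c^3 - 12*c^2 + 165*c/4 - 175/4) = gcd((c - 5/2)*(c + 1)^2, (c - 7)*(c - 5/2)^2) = c - 5/2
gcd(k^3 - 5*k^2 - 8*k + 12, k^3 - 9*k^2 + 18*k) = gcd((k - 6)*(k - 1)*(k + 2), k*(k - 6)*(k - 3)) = k - 6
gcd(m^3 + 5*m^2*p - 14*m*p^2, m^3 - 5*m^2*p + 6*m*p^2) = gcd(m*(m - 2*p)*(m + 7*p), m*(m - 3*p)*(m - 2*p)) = -m^2 + 2*m*p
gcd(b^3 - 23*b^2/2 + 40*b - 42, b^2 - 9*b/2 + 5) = b - 2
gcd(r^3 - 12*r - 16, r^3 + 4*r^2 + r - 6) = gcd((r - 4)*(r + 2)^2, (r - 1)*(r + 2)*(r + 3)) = r + 2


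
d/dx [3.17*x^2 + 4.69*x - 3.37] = 6.34*x + 4.69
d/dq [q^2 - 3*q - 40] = 2*q - 3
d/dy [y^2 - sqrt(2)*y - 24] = 2*y - sqrt(2)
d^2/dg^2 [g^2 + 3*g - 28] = 2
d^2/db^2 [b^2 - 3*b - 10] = 2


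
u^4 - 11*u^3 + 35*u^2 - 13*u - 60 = (u - 5)*(u - 4)*(u - 3)*(u + 1)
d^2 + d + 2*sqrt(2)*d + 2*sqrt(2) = (d + 1)*(d + 2*sqrt(2))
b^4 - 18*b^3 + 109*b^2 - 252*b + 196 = (b - 7)^2*(b - 2)^2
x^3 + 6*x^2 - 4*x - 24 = (x - 2)*(x + 2)*(x + 6)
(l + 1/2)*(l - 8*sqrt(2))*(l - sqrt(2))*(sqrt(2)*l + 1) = sqrt(2)*l^4 - 17*l^3 + sqrt(2)*l^3/2 - 17*l^2/2 + 7*sqrt(2)*l^2 + 7*sqrt(2)*l/2 + 16*l + 8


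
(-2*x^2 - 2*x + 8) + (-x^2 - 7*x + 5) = -3*x^2 - 9*x + 13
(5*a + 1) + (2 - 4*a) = a + 3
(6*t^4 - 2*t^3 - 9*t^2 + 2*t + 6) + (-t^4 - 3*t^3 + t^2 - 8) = 5*t^4 - 5*t^3 - 8*t^2 + 2*t - 2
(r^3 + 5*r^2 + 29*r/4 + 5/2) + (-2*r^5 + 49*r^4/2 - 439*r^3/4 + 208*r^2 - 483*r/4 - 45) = -2*r^5 + 49*r^4/2 - 435*r^3/4 + 213*r^2 - 227*r/2 - 85/2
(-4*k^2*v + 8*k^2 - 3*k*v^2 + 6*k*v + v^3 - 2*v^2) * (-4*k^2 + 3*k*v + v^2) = 16*k^4*v - 32*k^4 - 17*k^2*v^3 + 34*k^2*v^2 + v^5 - 2*v^4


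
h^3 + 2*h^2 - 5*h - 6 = (h - 2)*(h + 1)*(h + 3)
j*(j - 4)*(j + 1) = j^3 - 3*j^2 - 4*j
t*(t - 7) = t^2 - 7*t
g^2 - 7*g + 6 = (g - 6)*(g - 1)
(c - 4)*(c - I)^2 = c^3 - 4*c^2 - 2*I*c^2 - c + 8*I*c + 4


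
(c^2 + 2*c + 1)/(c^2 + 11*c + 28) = (c^2 + 2*c + 1)/(c^2 + 11*c + 28)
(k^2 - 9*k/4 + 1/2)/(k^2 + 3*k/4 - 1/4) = (k - 2)/(k + 1)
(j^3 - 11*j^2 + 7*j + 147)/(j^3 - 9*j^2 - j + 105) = (j - 7)/(j - 5)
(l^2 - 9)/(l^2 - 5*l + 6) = (l + 3)/(l - 2)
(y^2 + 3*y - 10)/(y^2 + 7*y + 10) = (y - 2)/(y + 2)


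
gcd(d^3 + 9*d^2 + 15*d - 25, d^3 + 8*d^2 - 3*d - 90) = d + 5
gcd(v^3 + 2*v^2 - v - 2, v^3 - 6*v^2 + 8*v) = 1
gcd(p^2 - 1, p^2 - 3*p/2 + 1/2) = p - 1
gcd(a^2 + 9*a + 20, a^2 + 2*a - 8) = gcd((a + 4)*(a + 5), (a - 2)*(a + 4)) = a + 4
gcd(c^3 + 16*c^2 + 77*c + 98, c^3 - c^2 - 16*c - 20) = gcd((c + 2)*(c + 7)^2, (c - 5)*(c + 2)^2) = c + 2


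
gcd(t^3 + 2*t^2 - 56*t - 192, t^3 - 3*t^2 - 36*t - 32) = t^2 - 4*t - 32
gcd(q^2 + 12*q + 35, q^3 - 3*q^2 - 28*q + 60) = q + 5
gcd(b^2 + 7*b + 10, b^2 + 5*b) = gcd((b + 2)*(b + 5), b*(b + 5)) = b + 5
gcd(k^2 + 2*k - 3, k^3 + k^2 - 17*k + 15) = k - 1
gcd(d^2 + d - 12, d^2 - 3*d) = d - 3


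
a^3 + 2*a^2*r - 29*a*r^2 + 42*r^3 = (a - 3*r)*(a - 2*r)*(a + 7*r)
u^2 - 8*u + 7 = (u - 7)*(u - 1)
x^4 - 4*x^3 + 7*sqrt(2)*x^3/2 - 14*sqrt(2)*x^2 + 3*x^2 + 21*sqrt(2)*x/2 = x*(x - 3)*(x - 1)*(x + 7*sqrt(2)/2)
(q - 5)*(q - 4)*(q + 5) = q^3 - 4*q^2 - 25*q + 100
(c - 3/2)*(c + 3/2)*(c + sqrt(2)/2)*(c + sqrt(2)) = c^4 + 3*sqrt(2)*c^3/2 - 5*c^2/4 - 27*sqrt(2)*c/8 - 9/4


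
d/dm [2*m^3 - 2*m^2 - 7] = 2*m*(3*m - 2)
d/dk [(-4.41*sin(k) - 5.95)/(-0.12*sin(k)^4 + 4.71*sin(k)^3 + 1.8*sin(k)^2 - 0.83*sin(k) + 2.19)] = (-1.5876*sin(k)^4 + 38.6862*sin(k)^3 + 92.0115*sin(k)^2 + 21.42*sin(k) - 14.5964)*cos(k)/(0.0144*sin(k)^8 - 1.1304*sin(k)^7 + 21.7521*sin(k)^6 + 17.1552*sin(k)^5 - 5.1042*sin(k)^4 + 17.6418*sin(k)^3 + 8.5729*sin(k)^2 - 3.6354*sin(k) + 4.7961)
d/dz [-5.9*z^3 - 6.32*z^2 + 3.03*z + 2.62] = -17.7*z^2 - 12.64*z + 3.03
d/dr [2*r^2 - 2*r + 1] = 4*r - 2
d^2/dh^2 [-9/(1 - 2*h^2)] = 36*(6*h^2 + 1)/(2*h^2 - 1)^3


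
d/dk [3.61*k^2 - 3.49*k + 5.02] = 7.22*k - 3.49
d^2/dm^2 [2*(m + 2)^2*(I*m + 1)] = 12*I*m + 4 + 16*I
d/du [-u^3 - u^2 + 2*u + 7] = -3*u^2 - 2*u + 2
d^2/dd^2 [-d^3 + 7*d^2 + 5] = 14 - 6*d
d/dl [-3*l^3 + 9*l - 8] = 9 - 9*l^2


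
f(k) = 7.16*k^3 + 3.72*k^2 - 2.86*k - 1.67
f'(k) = 21.48*k^2 + 7.44*k - 2.86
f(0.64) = -0.10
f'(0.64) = 10.70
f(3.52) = 346.63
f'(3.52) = 289.47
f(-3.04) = -159.75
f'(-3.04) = 173.03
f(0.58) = -0.68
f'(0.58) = 8.68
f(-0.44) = -0.30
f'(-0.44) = -1.98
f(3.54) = 352.45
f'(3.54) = 292.66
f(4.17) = 570.27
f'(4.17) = 401.68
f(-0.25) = -0.83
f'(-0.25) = -3.38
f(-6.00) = -1397.15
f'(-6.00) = 725.78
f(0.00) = -1.67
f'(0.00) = -2.86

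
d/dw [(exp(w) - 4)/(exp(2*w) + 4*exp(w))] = (-exp(2*w) + 8*exp(w) + 16)*exp(-w)/(exp(2*w) + 8*exp(w) + 16)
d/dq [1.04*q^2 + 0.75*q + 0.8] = 2.08*q + 0.75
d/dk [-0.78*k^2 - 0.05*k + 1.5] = -1.56*k - 0.05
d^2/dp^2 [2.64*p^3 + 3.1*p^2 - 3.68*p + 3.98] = 15.84*p + 6.2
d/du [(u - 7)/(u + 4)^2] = (18 - u)/(u + 4)^3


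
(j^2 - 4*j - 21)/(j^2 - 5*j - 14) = (j + 3)/(j + 2)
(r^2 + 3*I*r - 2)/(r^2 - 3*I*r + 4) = (r + 2*I)/(r - 4*I)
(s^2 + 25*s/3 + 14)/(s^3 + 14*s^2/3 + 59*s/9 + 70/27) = 9*(s + 6)/(9*s^2 + 21*s + 10)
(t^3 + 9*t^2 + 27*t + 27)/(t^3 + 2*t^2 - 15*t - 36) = (t + 3)/(t - 4)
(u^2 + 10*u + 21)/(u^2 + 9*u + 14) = (u + 3)/(u + 2)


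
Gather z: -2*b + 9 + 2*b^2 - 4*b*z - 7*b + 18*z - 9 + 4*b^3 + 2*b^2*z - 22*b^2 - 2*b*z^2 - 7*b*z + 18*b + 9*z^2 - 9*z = 4*b^3 - 20*b^2 + 9*b + z^2*(9 - 2*b) + z*(2*b^2 - 11*b + 9)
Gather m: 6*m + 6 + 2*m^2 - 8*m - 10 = 2*m^2 - 2*m - 4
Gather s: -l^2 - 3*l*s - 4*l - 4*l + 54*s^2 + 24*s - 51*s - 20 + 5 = -l^2 - 8*l + 54*s^2 + s*(-3*l - 27) - 15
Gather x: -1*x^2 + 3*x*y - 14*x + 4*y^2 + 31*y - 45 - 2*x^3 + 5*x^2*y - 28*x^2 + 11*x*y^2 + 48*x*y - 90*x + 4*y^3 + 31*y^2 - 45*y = -2*x^3 + x^2*(5*y - 29) + x*(11*y^2 + 51*y - 104) + 4*y^3 + 35*y^2 - 14*y - 45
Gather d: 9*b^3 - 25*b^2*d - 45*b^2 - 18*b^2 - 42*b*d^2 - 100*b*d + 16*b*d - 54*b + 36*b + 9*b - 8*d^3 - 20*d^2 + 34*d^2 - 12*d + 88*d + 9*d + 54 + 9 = 9*b^3 - 63*b^2 - 9*b - 8*d^3 + d^2*(14 - 42*b) + d*(-25*b^2 - 84*b + 85) + 63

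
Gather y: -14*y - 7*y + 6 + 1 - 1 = 6 - 21*y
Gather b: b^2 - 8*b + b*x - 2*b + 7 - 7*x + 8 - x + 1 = b^2 + b*(x - 10) - 8*x + 16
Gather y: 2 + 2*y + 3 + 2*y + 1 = 4*y + 6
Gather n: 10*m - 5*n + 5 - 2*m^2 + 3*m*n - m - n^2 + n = -2*m^2 + 9*m - n^2 + n*(3*m - 4) + 5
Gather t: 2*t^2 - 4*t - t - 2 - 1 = 2*t^2 - 5*t - 3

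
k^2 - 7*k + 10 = (k - 5)*(k - 2)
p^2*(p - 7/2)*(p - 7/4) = p^4 - 21*p^3/4 + 49*p^2/8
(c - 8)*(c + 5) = c^2 - 3*c - 40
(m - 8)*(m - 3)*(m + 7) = m^3 - 4*m^2 - 53*m + 168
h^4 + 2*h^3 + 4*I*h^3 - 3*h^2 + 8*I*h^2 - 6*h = h*(h + 2)*(h + I)*(h + 3*I)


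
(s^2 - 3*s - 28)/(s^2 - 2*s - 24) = (s - 7)/(s - 6)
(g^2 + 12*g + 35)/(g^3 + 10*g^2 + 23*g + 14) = (g + 5)/(g^2 + 3*g + 2)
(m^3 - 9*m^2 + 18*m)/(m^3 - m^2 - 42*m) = (-m^2 + 9*m - 18)/(-m^2 + m + 42)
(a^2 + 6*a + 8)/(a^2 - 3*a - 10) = (a + 4)/(a - 5)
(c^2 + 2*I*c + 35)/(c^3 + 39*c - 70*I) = 1/(c - 2*I)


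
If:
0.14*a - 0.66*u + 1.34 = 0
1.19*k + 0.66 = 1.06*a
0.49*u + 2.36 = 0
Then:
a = -32.28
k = -29.31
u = -4.82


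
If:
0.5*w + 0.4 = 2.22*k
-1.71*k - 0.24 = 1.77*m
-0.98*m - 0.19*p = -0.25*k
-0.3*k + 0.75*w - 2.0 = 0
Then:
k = 0.86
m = -0.96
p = 6.10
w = 3.01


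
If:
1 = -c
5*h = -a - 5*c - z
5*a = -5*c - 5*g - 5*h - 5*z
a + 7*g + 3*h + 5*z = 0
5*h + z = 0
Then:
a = 5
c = -1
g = 34/3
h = 23/6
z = -115/6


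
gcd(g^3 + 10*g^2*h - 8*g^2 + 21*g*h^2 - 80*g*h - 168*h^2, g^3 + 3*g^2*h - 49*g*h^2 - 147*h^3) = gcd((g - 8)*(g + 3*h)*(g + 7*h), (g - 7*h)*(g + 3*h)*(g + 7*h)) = g^2 + 10*g*h + 21*h^2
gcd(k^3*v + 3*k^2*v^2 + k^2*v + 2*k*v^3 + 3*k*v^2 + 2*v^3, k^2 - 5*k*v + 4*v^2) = 1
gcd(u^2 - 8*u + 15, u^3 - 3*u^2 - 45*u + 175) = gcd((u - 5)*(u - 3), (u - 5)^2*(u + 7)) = u - 5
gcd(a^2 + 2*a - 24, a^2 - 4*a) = a - 4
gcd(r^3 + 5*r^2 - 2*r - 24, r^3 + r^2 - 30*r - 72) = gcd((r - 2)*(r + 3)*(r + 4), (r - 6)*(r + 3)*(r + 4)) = r^2 + 7*r + 12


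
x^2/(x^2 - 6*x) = x/(x - 6)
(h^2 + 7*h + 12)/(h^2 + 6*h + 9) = (h + 4)/(h + 3)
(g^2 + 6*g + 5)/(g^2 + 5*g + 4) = (g + 5)/(g + 4)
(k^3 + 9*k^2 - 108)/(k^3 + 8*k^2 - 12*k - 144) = (k - 3)/(k - 4)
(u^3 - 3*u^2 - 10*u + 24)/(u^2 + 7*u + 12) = (u^2 - 6*u + 8)/(u + 4)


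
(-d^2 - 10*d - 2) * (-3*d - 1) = 3*d^3 + 31*d^2 + 16*d + 2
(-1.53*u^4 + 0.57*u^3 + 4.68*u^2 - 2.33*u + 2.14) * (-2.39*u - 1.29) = 3.6567*u^5 + 0.6114*u^4 - 11.9205*u^3 - 0.468499999999999*u^2 - 2.1089*u - 2.7606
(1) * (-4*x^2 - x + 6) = -4*x^2 - x + 6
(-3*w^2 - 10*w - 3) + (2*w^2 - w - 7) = -w^2 - 11*w - 10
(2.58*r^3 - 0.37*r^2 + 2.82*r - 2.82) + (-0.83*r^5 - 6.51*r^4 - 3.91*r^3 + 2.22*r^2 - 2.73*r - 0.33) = -0.83*r^5 - 6.51*r^4 - 1.33*r^3 + 1.85*r^2 + 0.0899999999999999*r - 3.15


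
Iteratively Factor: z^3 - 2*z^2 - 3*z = (z + 1)*(z^2 - 3*z) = z*(z + 1)*(z - 3)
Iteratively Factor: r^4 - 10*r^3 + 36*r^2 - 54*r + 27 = (r - 3)*(r^3 - 7*r^2 + 15*r - 9) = (r - 3)*(r - 1)*(r^2 - 6*r + 9) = (r - 3)^2*(r - 1)*(r - 3)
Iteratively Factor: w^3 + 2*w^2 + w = (w + 1)*(w^2 + w) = (w + 1)^2*(w)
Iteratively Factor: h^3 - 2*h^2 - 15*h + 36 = (h + 4)*(h^2 - 6*h + 9) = (h - 3)*(h + 4)*(h - 3)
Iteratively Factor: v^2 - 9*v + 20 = (v - 4)*(v - 5)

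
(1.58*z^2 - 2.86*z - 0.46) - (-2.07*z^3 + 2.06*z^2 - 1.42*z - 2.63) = 2.07*z^3 - 0.48*z^2 - 1.44*z + 2.17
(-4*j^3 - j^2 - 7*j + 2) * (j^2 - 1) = -4*j^5 - j^4 - 3*j^3 + 3*j^2 + 7*j - 2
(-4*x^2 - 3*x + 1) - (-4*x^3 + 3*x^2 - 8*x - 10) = 4*x^3 - 7*x^2 + 5*x + 11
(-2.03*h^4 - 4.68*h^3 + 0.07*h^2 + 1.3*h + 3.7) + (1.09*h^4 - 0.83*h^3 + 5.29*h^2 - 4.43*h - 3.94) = -0.94*h^4 - 5.51*h^3 + 5.36*h^2 - 3.13*h - 0.24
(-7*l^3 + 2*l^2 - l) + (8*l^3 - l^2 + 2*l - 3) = l^3 + l^2 + l - 3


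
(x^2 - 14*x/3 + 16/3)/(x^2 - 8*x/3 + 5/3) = (3*x^2 - 14*x + 16)/(3*x^2 - 8*x + 5)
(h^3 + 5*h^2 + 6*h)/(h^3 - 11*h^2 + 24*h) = (h^2 + 5*h + 6)/(h^2 - 11*h + 24)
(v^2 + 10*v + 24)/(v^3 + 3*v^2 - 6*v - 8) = (v + 6)/(v^2 - v - 2)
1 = 1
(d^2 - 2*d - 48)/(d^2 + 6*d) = (d - 8)/d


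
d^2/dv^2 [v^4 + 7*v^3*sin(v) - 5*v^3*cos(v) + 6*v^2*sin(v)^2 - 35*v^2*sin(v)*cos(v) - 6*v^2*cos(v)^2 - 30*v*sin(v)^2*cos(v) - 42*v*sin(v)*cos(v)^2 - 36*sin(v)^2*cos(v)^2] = -7*v^3*sin(v) + 5*v^3*cos(v) + 30*v^2*sin(v) + 70*v^2*sin(2*v) + 42*v^2*cos(v) + 24*v^2*cos(2*v) + 12*v^2 + 105*v*sin(v)/2 + 48*v*sin(2*v) + 189*v*sin(3*v)/2 - 45*v*cos(v)/2 - 140*v*cos(2*v) - 135*v*cos(3*v)/2 + 15*sin(v) - 35*sin(2*v) - 45*sin(3*v) - 21*cos(v) - 144*cos(2*v)^2 - 12*cos(2*v) - 63*cos(3*v) + 72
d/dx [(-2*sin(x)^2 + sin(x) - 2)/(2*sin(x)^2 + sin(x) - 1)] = (6*sin(2*x) + cos(3*x))/((sin(x) + 1)^2*(2*sin(x) - 1)^2)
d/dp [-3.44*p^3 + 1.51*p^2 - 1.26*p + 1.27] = -10.32*p^2 + 3.02*p - 1.26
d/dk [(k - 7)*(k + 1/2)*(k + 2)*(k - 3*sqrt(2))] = 4*k^3 - 27*k^2/2 - 9*sqrt(2)*k^2 - 33*k + 27*sqrt(2)*k - 7 + 99*sqrt(2)/2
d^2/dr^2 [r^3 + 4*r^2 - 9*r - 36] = 6*r + 8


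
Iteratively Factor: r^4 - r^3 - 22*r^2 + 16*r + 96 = (r + 4)*(r^3 - 5*r^2 - 2*r + 24) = (r + 2)*(r + 4)*(r^2 - 7*r + 12) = (r - 3)*(r + 2)*(r + 4)*(r - 4)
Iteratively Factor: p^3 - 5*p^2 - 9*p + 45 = (p - 3)*(p^2 - 2*p - 15) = (p - 5)*(p - 3)*(p + 3)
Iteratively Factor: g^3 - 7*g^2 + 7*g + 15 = (g - 5)*(g^2 - 2*g - 3) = (g - 5)*(g + 1)*(g - 3)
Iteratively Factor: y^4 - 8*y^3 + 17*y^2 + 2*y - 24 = (y - 2)*(y^3 - 6*y^2 + 5*y + 12) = (y - 3)*(y - 2)*(y^2 - 3*y - 4) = (y - 4)*(y - 3)*(y - 2)*(y + 1)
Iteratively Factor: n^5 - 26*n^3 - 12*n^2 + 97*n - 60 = (n - 1)*(n^4 + n^3 - 25*n^2 - 37*n + 60) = (n - 5)*(n - 1)*(n^3 + 6*n^2 + 5*n - 12) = (n - 5)*(n - 1)^2*(n^2 + 7*n + 12) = (n - 5)*(n - 1)^2*(n + 3)*(n + 4)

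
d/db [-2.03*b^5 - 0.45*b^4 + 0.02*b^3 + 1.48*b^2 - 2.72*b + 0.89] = -10.15*b^4 - 1.8*b^3 + 0.06*b^2 + 2.96*b - 2.72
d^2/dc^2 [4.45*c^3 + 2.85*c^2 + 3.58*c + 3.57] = 26.7*c + 5.7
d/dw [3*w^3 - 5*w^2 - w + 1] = 9*w^2 - 10*w - 1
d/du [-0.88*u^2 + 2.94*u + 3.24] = 2.94 - 1.76*u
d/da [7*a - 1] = 7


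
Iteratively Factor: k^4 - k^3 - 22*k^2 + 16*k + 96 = (k + 2)*(k^3 - 3*k^2 - 16*k + 48) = (k - 4)*(k + 2)*(k^2 + k - 12) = (k - 4)*(k - 3)*(k + 2)*(k + 4)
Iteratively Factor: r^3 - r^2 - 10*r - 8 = (r + 2)*(r^2 - 3*r - 4) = (r - 4)*(r + 2)*(r + 1)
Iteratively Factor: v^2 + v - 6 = (v + 3)*(v - 2)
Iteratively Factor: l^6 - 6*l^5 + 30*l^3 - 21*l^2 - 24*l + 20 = (l + 1)*(l^5 - 7*l^4 + 7*l^3 + 23*l^2 - 44*l + 20) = (l + 1)*(l + 2)*(l^4 - 9*l^3 + 25*l^2 - 27*l + 10) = (l - 1)*(l + 1)*(l + 2)*(l^3 - 8*l^2 + 17*l - 10) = (l - 1)^2*(l + 1)*(l + 2)*(l^2 - 7*l + 10) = (l - 5)*(l - 1)^2*(l + 1)*(l + 2)*(l - 2)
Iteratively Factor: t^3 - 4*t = (t - 2)*(t^2 + 2*t) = t*(t - 2)*(t + 2)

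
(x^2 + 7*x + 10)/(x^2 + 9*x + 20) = (x + 2)/(x + 4)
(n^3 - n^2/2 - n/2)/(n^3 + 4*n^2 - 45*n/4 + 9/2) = 2*n*(2*n^2 - n - 1)/(4*n^3 + 16*n^2 - 45*n + 18)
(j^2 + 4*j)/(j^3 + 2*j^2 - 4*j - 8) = j*(j + 4)/(j^3 + 2*j^2 - 4*j - 8)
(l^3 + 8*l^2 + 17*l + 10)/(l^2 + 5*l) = l + 3 + 2/l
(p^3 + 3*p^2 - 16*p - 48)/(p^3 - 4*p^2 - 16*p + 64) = (p + 3)/(p - 4)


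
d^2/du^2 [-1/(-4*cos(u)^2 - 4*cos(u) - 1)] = 4*(4*sin(u)^2 + cos(u) + 2)/(2*cos(u) + 1)^4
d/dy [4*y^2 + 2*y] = 8*y + 2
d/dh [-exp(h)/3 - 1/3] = -exp(h)/3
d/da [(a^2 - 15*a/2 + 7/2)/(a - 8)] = (a^2 - 16*a + 113/2)/(a^2 - 16*a + 64)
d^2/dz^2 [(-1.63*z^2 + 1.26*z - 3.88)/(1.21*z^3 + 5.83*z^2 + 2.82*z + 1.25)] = (-4.772966*z^6 + 11.068596*z^5 + 18.533328*z^4 - 272.766054*z^3 - 822.294858*z^2 - 402.619668*z - 19.136374)/(1.771561*z^9 + 25.607109*z^8 + 135.765993*z^7 + 323.004418*z^6 + 369.320556*z^5 + 292.137351*z^4 + 151.402143*z^3 + 57.149625*z^2 + 13.21875*z + 1.953125)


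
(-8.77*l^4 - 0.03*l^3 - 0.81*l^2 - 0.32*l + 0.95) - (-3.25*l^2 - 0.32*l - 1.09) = -8.77*l^4 - 0.03*l^3 + 2.44*l^2 + 2.04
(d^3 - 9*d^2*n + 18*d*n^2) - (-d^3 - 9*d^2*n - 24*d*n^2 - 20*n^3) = 2*d^3 + 42*d*n^2 + 20*n^3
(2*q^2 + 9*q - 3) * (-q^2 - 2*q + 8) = -2*q^4 - 13*q^3 + q^2 + 78*q - 24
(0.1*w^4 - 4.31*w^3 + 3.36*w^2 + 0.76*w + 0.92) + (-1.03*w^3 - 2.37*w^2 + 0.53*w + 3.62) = 0.1*w^4 - 5.34*w^3 + 0.99*w^2 + 1.29*w + 4.54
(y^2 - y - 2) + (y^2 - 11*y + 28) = 2*y^2 - 12*y + 26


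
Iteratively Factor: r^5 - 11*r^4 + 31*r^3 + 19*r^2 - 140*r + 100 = (r - 5)*(r^4 - 6*r^3 + r^2 + 24*r - 20) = (r - 5)^2*(r^3 - r^2 - 4*r + 4) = (r - 5)^2*(r + 2)*(r^2 - 3*r + 2) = (r - 5)^2*(r - 1)*(r + 2)*(r - 2)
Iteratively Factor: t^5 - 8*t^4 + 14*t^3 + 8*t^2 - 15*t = (t)*(t^4 - 8*t^3 + 14*t^2 + 8*t - 15) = t*(t - 5)*(t^3 - 3*t^2 - t + 3) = t*(t - 5)*(t - 3)*(t^2 - 1) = t*(t - 5)*(t - 3)*(t + 1)*(t - 1)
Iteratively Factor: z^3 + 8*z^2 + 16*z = (z)*(z^2 + 8*z + 16) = z*(z + 4)*(z + 4)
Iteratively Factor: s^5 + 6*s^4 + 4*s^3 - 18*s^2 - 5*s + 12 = (s + 4)*(s^4 + 2*s^3 - 4*s^2 - 2*s + 3) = (s - 1)*(s + 4)*(s^3 + 3*s^2 - s - 3) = (s - 1)*(s + 1)*(s + 4)*(s^2 + 2*s - 3) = (s - 1)^2*(s + 1)*(s + 4)*(s + 3)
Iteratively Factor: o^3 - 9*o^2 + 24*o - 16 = (o - 4)*(o^2 - 5*o + 4) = (o - 4)^2*(o - 1)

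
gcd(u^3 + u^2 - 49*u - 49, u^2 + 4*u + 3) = u + 1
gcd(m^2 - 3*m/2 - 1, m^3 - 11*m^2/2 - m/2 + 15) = m - 2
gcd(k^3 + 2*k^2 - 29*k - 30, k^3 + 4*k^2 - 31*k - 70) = k - 5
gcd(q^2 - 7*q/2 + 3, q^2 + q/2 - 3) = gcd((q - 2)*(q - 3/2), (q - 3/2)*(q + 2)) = q - 3/2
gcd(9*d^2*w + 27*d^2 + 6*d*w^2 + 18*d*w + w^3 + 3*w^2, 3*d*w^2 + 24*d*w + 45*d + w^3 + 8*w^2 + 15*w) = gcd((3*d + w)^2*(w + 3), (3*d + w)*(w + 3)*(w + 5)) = 3*d*w + 9*d + w^2 + 3*w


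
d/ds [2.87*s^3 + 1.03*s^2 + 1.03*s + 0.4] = 8.61*s^2 + 2.06*s + 1.03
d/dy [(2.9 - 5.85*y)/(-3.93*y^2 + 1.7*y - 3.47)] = (-22.9905*y^2 + 22.794*y + 15.3695)/(15.4449*y^4 - 13.362*y^3 + 30.1642*y^2 - 11.798*y + 12.0409)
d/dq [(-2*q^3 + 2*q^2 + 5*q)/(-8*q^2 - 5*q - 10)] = 2*(8*q^4 + 10*q^3 + 45*q^2 - 20*q - 25)/(64*q^4 + 80*q^3 + 185*q^2 + 100*q + 100)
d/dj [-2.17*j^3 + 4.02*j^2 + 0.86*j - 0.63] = -6.51*j^2 + 8.04*j + 0.86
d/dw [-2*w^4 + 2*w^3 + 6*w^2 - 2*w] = -8*w^3 + 6*w^2 + 12*w - 2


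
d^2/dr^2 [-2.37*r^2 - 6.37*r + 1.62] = -4.74000000000000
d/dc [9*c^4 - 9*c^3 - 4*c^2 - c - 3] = 36*c^3 - 27*c^2 - 8*c - 1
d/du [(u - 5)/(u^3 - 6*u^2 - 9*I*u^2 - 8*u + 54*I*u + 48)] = (u^3 - 6*u^2 - 9*I*u^2 - 8*u + 54*I*u + (u - 5)*(-3*u^2 + 12*u + 18*I*u + 8 - 54*I) + 48)/(u^3 - 6*u^2 - 9*I*u^2 - 8*u + 54*I*u + 48)^2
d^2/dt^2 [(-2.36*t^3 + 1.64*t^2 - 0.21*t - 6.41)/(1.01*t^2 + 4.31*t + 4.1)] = (2.8421709430404e-14*t^4 - 82.840282*t^3 - 330.201846*t^2 - 400.232166*t - 122.499362)/(1.030301*t^6 + 13.189893*t^5 + 68.832813*t^4 + 187.149251*t^3 + 279.42033*t^2 + 217.3533*t + 68.921)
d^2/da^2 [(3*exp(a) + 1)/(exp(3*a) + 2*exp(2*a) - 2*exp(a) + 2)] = (12*exp(6*a) + 27*exp(5*a) + 58*exp(4*a) - 54*exp(3*a) - 102*exp(2*a) + 16)*exp(a)/(exp(9*a) + 6*exp(8*a) + 6*exp(7*a) - 10*exp(6*a) + 12*exp(5*a) + 24*exp(4*a) - 44*exp(3*a) + 48*exp(2*a) - 24*exp(a) + 8)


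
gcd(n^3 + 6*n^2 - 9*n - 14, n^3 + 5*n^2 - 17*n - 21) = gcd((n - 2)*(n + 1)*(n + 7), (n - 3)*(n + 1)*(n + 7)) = n^2 + 8*n + 7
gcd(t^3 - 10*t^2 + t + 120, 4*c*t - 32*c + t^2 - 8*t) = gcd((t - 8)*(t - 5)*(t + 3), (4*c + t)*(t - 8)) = t - 8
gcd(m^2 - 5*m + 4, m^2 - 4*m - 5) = 1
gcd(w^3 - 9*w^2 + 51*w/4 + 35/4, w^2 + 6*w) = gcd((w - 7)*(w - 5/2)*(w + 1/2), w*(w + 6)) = 1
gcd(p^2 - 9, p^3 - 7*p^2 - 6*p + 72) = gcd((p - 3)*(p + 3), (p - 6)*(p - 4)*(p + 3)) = p + 3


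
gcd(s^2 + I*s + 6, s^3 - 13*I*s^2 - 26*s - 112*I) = 1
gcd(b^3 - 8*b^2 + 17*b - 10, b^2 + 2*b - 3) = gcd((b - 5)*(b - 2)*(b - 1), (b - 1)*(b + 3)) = b - 1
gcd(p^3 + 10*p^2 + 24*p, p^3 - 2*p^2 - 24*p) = p^2 + 4*p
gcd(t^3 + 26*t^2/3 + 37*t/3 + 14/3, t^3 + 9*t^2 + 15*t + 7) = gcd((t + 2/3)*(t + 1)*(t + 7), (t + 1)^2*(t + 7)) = t^2 + 8*t + 7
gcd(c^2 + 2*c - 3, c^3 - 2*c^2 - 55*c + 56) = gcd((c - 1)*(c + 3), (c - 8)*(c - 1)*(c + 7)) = c - 1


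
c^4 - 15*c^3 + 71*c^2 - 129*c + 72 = (c - 8)*(c - 3)^2*(c - 1)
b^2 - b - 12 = (b - 4)*(b + 3)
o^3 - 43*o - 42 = (o - 7)*(o + 1)*(o + 6)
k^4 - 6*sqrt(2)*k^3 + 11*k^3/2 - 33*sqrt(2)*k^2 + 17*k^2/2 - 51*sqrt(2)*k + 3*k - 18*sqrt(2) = (k + 1/2)*(k + 2)*(k + 3)*(k - 6*sqrt(2))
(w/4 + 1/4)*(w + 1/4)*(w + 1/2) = w^3/4 + 7*w^2/16 + 7*w/32 + 1/32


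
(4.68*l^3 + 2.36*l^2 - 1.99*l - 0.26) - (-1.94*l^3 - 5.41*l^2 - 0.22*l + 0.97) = 6.62*l^3 + 7.77*l^2 - 1.77*l - 1.23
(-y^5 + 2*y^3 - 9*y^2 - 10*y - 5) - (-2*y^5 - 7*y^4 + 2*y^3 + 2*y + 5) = y^5 + 7*y^4 - 9*y^2 - 12*y - 10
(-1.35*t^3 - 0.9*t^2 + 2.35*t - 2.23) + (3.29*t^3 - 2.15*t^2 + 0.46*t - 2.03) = 1.94*t^3 - 3.05*t^2 + 2.81*t - 4.26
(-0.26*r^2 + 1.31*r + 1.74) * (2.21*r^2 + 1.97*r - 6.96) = -0.5746*r^4 + 2.3829*r^3 + 8.2357*r^2 - 5.6898*r - 12.1104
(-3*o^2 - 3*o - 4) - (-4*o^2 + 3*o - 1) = o^2 - 6*o - 3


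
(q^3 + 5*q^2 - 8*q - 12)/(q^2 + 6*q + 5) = (q^2 + 4*q - 12)/(q + 5)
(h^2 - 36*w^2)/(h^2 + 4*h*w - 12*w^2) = (-h + 6*w)/(-h + 2*w)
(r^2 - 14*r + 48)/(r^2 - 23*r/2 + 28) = 2*(r - 6)/(2*r - 7)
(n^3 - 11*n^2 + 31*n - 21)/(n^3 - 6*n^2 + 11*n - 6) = (n - 7)/(n - 2)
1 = 1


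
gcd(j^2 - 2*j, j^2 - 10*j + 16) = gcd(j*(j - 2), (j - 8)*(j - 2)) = j - 2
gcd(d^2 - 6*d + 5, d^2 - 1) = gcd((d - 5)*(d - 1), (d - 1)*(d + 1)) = d - 1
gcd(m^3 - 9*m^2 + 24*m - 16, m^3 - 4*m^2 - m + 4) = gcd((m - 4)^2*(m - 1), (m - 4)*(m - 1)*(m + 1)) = m^2 - 5*m + 4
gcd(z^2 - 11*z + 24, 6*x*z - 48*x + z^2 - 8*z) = z - 8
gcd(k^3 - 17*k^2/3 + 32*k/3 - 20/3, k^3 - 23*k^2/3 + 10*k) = k - 5/3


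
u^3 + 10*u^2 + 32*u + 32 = (u + 2)*(u + 4)^2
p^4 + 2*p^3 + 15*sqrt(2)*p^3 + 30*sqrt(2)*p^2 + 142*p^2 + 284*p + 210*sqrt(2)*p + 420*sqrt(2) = (p + 2)*(p + 3*sqrt(2))*(p + 5*sqrt(2))*(p + 7*sqrt(2))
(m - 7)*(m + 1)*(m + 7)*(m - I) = m^4 + m^3 - I*m^3 - 49*m^2 - I*m^2 - 49*m + 49*I*m + 49*I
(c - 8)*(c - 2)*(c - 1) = c^3 - 11*c^2 + 26*c - 16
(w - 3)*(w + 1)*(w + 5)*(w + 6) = w^4 + 9*w^3 + 5*w^2 - 93*w - 90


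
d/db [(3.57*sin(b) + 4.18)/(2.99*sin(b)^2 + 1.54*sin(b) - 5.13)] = (-24.9964*sin(b) + 5.33715*cos(2*b) - 30.08845)*cos(b)/(2.99*sin(b)^2 + 1.54*sin(b) - 5.13)^2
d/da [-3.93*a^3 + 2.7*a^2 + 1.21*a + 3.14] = -11.79*a^2 + 5.4*a + 1.21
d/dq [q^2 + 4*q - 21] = 2*q + 4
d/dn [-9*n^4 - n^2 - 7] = -36*n^3 - 2*n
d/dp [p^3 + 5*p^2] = p*(3*p + 10)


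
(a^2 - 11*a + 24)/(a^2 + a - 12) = (a - 8)/(a + 4)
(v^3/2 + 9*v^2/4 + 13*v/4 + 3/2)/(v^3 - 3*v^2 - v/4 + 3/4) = (2*v^3 + 9*v^2 + 13*v + 6)/(4*v^3 - 12*v^2 - v + 3)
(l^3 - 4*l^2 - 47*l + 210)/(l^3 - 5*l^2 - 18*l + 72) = (l^2 + 2*l - 35)/(l^2 + l - 12)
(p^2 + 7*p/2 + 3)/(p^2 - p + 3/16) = 8*(2*p^2 + 7*p + 6)/(16*p^2 - 16*p + 3)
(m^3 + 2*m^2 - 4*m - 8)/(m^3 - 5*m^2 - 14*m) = (m^2 - 4)/(m*(m - 7))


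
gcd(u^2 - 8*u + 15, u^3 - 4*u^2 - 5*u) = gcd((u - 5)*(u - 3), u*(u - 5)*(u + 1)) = u - 5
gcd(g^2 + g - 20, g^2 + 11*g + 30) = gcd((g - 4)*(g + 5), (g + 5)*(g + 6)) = g + 5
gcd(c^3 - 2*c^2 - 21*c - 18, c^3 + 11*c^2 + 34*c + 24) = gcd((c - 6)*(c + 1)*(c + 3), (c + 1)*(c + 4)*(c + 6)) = c + 1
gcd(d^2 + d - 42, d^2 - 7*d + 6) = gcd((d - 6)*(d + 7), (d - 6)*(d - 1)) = d - 6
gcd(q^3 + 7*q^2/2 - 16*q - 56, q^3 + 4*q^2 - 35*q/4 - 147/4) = q + 7/2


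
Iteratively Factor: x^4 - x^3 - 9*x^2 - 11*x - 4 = (x - 4)*(x^3 + 3*x^2 + 3*x + 1) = (x - 4)*(x + 1)*(x^2 + 2*x + 1) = (x - 4)*(x + 1)^2*(x + 1)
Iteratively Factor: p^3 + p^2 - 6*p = (p - 2)*(p^2 + 3*p) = p*(p - 2)*(p + 3)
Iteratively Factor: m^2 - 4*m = (m - 4)*(m)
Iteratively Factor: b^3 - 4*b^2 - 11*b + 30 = (b - 5)*(b^2 + b - 6) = (b - 5)*(b - 2)*(b + 3)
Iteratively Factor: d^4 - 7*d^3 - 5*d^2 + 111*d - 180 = (d - 3)*(d^3 - 4*d^2 - 17*d + 60) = (d - 3)*(d + 4)*(d^2 - 8*d + 15) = (d - 3)^2*(d + 4)*(d - 5)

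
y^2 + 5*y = y*(y + 5)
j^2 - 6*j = j*(j - 6)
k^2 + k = k*(k + 1)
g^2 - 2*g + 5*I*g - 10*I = (g - 2)*(g + 5*I)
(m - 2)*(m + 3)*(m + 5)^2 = m^4 + 11*m^3 + 29*m^2 - 35*m - 150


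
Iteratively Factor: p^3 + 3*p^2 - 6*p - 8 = (p + 1)*(p^2 + 2*p - 8) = (p + 1)*(p + 4)*(p - 2)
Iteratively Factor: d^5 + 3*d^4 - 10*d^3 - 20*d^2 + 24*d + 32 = (d + 4)*(d^4 - d^3 - 6*d^2 + 4*d + 8) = (d + 2)*(d + 4)*(d^3 - 3*d^2 + 4) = (d - 2)*(d + 2)*(d + 4)*(d^2 - d - 2) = (d - 2)*(d + 1)*(d + 2)*(d + 4)*(d - 2)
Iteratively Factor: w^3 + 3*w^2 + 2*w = (w)*(w^2 + 3*w + 2) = w*(w + 2)*(w + 1)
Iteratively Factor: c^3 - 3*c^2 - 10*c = (c + 2)*(c^2 - 5*c) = (c - 5)*(c + 2)*(c)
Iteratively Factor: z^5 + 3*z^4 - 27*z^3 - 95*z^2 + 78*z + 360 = (z - 5)*(z^4 + 8*z^3 + 13*z^2 - 30*z - 72) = (z - 5)*(z + 4)*(z^3 + 4*z^2 - 3*z - 18) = (z - 5)*(z + 3)*(z + 4)*(z^2 + z - 6) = (z - 5)*(z + 3)^2*(z + 4)*(z - 2)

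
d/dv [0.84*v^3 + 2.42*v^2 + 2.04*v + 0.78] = 2.52*v^2 + 4.84*v + 2.04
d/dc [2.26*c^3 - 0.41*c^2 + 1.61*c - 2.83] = 6.78*c^2 - 0.82*c + 1.61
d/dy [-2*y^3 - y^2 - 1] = 2*y*(-3*y - 1)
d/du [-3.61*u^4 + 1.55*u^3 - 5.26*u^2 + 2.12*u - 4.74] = -14.44*u^3 + 4.65*u^2 - 10.52*u + 2.12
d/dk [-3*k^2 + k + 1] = 1 - 6*k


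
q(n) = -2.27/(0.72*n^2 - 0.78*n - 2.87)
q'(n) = -2.27*(0.78 - 1.44*n)/(0.72*n^2 - 0.78*n - 2.87)^2 = (3.2688*n - 1.7706)/(-0.72*n^2 + 0.78*n + 2.87)^2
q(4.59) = -0.26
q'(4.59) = 0.17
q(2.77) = -4.60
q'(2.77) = 29.86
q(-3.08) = -0.36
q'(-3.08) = -0.29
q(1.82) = 1.19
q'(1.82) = 1.15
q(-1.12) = 2.08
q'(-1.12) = -4.54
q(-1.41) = 6.70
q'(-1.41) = -55.59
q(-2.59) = -0.57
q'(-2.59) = -0.65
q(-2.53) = -0.61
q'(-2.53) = -0.73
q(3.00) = -1.79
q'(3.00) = 4.98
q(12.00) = -0.02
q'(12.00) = 0.00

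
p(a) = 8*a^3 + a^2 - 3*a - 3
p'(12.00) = 3477.00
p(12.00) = 13929.00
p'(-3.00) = 207.00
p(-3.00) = -201.00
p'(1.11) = 28.79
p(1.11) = 5.84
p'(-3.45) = 275.76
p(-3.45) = -309.26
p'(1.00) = 23.00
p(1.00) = 3.00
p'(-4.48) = 469.73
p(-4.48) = -688.81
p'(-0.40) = 0.04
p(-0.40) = -2.15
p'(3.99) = 387.06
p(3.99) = 509.12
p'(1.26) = 37.62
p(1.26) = 10.81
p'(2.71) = 178.68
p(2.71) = 155.43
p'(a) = 24*a^2 + 2*a - 3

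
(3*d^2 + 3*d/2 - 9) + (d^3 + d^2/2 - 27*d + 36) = d^3 + 7*d^2/2 - 51*d/2 + 27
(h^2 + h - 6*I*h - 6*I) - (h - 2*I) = h^2 - 6*I*h - 4*I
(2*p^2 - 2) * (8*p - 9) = 16*p^3 - 18*p^2 - 16*p + 18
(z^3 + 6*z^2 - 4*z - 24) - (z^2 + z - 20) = z^3 + 5*z^2 - 5*z - 4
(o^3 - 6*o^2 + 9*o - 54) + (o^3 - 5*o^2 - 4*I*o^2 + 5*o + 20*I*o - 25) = 2*o^3 - 11*o^2 - 4*I*o^2 + 14*o + 20*I*o - 79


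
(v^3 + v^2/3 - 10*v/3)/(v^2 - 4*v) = (3*v^2 + v - 10)/(3*(v - 4))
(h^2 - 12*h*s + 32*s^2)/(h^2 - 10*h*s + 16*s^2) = (-h + 4*s)/(-h + 2*s)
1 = 1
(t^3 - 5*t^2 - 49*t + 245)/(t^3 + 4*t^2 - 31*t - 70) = (t - 7)/(t + 2)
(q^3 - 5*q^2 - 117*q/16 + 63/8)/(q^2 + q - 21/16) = q - 6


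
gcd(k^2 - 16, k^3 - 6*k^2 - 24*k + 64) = k + 4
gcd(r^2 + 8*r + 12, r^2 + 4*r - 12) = r + 6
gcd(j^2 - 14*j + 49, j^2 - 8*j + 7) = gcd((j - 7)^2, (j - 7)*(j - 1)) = j - 7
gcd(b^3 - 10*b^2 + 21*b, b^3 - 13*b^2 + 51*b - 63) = b^2 - 10*b + 21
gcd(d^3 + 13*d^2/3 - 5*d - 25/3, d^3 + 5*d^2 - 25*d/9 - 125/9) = d^2 + 10*d/3 - 25/3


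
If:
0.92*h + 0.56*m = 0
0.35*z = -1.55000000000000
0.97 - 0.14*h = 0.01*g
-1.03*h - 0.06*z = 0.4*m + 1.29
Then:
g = 135.46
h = -2.75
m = 4.51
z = -4.43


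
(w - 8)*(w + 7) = w^2 - w - 56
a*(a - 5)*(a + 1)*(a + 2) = a^4 - 2*a^3 - 13*a^2 - 10*a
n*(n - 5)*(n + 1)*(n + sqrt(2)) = n^4 - 4*n^3 + sqrt(2)*n^3 - 4*sqrt(2)*n^2 - 5*n^2 - 5*sqrt(2)*n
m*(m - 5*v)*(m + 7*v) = m^3 + 2*m^2*v - 35*m*v^2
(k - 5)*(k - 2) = k^2 - 7*k + 10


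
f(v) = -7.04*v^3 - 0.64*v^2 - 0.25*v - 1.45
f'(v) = -21.12*v^2 - 1.28*v - 0.25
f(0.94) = -8.10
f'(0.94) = -20.11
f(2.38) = -100.58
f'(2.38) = -122.93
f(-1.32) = 13.96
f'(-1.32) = -35.36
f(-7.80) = 3302.41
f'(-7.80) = -1275.21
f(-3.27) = 238.68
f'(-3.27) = -221.90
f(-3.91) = 410.57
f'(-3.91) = -318.13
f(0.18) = -1.56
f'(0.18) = -1.16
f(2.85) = -170.33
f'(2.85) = -175.45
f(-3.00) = 183.62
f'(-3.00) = -186.49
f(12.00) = -12261.73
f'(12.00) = -3056.89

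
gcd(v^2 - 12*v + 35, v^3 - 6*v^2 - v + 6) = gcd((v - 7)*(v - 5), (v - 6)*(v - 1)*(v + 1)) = 1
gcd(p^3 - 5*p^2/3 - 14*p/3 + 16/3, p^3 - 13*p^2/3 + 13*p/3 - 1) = p - 1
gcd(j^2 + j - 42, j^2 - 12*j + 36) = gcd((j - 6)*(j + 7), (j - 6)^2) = j - 6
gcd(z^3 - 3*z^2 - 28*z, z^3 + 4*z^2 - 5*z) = z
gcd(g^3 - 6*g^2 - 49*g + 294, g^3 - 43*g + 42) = g^2 + g - 42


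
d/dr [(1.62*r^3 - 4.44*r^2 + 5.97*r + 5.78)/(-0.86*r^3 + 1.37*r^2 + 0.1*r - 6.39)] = (-1.599*r^4 + 10.5924*r^3 - 24.7659*r^2 + 40.906*r - 38.7263)/(0.7396*r^6 - 2.3564*r^5 + 1.7049*r^4 + 11.2648*r^3 - 17.4986*r^2 - 1.278*r + 40.8321)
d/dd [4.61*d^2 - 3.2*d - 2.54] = 9.22*d - 3.2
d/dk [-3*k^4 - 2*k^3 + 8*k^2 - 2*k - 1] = -12*k^3 - 6*k^2 + 16*k - 2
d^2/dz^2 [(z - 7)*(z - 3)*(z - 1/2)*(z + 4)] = 12*z^2 - 39*z - 32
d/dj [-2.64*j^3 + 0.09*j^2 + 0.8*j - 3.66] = -7.92*j^2 + 0.18*j + 0.8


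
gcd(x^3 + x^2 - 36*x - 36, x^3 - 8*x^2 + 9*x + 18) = x^2 - 5*x - 6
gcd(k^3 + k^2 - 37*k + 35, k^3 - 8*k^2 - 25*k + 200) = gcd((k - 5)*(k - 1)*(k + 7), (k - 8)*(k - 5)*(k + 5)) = k - 5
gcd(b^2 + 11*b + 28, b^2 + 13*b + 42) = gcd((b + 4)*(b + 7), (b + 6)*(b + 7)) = b + 7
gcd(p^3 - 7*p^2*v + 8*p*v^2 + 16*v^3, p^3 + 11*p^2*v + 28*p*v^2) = 1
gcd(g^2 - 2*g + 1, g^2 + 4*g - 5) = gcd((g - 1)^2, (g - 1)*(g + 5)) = g - 1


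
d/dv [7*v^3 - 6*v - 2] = 21*v^2 - 6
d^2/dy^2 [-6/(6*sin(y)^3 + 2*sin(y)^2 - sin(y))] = 6*(324*sin(y)^3 + 132*sin(y)^2 - 428*sin(y) - 198 + 13/sin(y) + 12/sin(y)^2 - 2/sin(y)^3)/(6*sin(y)^2 + 2*sin(y) - 1)^3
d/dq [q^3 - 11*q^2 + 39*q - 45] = 3*q^2 - 22*q + 39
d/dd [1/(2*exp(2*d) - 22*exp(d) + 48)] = (11/2 - exp(d))*exp(d)/(exp(2*d) - 11*exp(d) + 24)^2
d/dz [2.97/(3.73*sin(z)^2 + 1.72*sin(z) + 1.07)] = -(22.1562*sin(z) + 5.1084)*cos(z)/(3.73*sin(z)^2 + 1.72*sin(z) + 1.07)^2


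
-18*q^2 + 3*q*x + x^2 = (-3*q + x)*(6*q + x)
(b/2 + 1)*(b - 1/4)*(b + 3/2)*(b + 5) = b^4/2 + 33*b^3/8 + 147*b^2/16 + 79*b/16 - 15/8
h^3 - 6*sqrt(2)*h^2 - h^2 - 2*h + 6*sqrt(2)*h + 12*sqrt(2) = (h - 2)*(h + 1)*(h - 6*sqrt(2))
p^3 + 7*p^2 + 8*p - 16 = (p - 1)*(p + 4)^2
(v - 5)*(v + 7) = v^2 + 2*v - 35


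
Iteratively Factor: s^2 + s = (s + 1)*(s)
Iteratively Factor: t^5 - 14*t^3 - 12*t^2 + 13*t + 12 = (t - 1)*(t^4 + t^3 - 13*t^2 - 25*t - 12) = (t - 4)*(t - 1)*(t^3 + 5*t^2 + 7*t + 3) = (t - 4)*(t - 1)*(t + 3)*(t^2 + 2*t + 1) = (t - 4)*(t - 1)*(t + 1)*(t + 3)*(t + 1)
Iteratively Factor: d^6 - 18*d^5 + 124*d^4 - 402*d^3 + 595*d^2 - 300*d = (d - 1)*(d^5 - 17*d^4 + 107*d^3 - 295*d^2 + 300*d) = (d - 3)*(d - 1)*(d^4 - 14*d^3 + 65*d^2 - 100*d) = (d - 5)*(d - 3)*(d - 1)*(d^3 - 9*d^2 + 20*d) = d*(d - 5)*(d - 3)*(d - 1)*(d^2 - 9*d + 20) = d*(d - 5)^2*(d - 3)*(d - 1)*(d - 4)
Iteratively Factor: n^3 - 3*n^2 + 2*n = (n - 1)*(n^2 - 2*n) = n*(n - 1)*(n - 2)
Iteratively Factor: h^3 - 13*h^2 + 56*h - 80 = (h - 4)*(h^2 - 9*h + 20) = (h - 4)^2*(h - 5)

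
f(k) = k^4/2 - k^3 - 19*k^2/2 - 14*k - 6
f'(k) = 2*k^3 - 3*k^2 - 19*k - 14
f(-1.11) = -0.04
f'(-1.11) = 0.66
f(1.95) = -69.61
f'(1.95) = -47.63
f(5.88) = -22.38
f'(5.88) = 177.15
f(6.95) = 268.69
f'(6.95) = 380.45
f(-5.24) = 327.35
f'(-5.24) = -284.57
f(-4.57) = 173.11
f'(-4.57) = -180.71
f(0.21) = -9.37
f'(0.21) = -18.10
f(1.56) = -51.79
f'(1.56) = -43.35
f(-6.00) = 600.00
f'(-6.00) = -440.00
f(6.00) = 0.00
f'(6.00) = 196.00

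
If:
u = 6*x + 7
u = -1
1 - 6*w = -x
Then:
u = -1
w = -1/18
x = -4/3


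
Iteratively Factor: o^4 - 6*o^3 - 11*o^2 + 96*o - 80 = (o - 4)*(o^3 - 2*o^2 - 19*o + 20) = (o - 4)*(o - 1)*(o^2 - o - 20) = (o - 5)*(o - 4)*(o - 1)*(o + 4)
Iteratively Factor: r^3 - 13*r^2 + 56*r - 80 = (r - 4)*(r^2 - 9*r + 20) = (r - 4)^2*(r - 5)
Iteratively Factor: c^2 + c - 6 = (c + 3)*(c - 2)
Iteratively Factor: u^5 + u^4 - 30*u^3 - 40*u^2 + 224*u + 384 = (u + 3)*(u^4 - 2*u^3 - 24*u^2 + 32*u + 128) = (u + 3)*(u + 4)*(u^3 - 6*u^2 + 32) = (u - 4)*(u + 3)*(u + 4)*(u^2 - 2*u - 8) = (u - 4)*(u + 2)*(u + 3)*(u + 4)*(u - 4)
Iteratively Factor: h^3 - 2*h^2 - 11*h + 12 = (h - 1)*(h^2 - h - 12) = (h - 1)*(h + 3)*(h - 4)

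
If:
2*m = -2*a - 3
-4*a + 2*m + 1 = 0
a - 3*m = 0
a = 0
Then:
No Solution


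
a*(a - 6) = a^2 - 6*a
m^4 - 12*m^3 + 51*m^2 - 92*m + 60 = (m - 5)*(m - 3)*(m - 2)^2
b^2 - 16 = (b - 4)*(b + 4)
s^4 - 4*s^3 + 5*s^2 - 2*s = s*(s - 2)*(s - 1)^2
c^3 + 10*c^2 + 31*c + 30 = (c + 2)*(c + 3)*(c + 5)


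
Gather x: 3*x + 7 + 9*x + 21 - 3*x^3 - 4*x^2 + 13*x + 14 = -3*x^3 - 4*x^2 + 25*x + 42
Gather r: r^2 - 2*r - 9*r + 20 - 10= r^2 - 11*r + 10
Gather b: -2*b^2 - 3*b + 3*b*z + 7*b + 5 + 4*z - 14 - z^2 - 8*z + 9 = -2*b^2 + b*(3*z + 4) - z^2 - 4*z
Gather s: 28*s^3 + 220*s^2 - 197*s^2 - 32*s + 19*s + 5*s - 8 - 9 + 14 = 28*s^3 + 23*s^2 - 8*s - 3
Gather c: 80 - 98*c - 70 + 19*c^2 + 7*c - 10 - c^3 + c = -c^3 + 19*c^2 - 90*c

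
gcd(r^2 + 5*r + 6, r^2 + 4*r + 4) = r + 2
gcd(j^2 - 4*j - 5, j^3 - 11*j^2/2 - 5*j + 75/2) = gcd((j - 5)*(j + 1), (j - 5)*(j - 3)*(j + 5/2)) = j - 5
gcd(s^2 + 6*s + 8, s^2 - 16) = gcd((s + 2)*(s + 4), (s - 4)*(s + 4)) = s + 4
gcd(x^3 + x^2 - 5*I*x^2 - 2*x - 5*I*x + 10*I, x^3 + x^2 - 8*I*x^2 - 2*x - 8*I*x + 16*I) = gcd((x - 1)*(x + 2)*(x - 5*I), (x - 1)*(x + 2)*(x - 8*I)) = x^2 + x - 2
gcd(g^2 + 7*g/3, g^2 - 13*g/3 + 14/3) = 1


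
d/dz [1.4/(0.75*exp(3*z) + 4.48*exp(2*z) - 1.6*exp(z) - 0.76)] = (-3.15*exp(2*z) - 12.544*exp(z) + 2.24)*exp(z)/(0.75*exp(3*z) + 4.48*exp(2*z) - 1.6*exp(z) - 0.76)^2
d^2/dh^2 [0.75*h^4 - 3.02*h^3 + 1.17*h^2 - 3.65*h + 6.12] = 9.0*h^2 - 18.12*h + 2.34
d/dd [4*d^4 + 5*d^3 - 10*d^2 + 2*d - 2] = 16*d^3 + 15*d^2 - 20*d + 2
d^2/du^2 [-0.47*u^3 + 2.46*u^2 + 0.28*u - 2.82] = 4.92 - 2.82*u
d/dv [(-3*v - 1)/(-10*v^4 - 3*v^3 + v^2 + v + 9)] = (30*v^4 + 9*v^3 - 3*v^2 - 3*v - (3*v + 1)*(40*v^3 + 9*v^2 - 2*v - 1) - 27)/(-10*v^4 - 3*v^3 + v^2 + v + 9)^2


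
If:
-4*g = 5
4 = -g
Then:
No Solution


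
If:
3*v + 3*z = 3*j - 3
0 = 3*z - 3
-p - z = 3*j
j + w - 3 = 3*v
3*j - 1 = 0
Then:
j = 1/3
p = -2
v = -5/3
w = -7/3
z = 1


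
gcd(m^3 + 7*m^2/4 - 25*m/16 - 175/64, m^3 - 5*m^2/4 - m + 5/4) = m - 5/4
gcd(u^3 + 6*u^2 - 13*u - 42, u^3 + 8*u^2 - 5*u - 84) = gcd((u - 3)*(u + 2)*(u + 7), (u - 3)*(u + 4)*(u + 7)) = u^2 + 4*u - 21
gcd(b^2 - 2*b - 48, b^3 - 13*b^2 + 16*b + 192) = b - 8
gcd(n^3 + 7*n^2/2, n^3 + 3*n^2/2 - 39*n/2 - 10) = 1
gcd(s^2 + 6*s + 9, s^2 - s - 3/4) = 1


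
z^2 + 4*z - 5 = (z - 1)*(z + 5)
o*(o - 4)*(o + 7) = o^3 + 3*o^2 - 28*o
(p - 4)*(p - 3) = p^2 - 7*p + 12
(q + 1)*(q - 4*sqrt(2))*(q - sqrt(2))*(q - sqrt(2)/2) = q^4 - 11*sqrt(2)*q^3/2 + q^3 - 11*sqrt(2)*q^2/2 + 13*q^2 - 4*sqrt(2)*q + 13*q - 4*sqrt(2)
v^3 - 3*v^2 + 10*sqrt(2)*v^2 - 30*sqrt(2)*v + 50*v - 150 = (v - 3)*(v + 5*sqrt(2))^2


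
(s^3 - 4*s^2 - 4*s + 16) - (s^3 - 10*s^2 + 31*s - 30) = 6*s^2 - 35*s + 46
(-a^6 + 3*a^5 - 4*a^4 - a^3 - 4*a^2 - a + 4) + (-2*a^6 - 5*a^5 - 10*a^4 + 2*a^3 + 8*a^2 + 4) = -3*a^6 - 2*a^5 - 14*a^4 + a^3 + 4*a^2 - a + 8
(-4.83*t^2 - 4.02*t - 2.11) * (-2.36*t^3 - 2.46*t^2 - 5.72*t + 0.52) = 11.3988*t^5 + 21.369*t^4 + 42.4964*t^3 + 25.6734*t^2 + 9.9788*t - 1.0972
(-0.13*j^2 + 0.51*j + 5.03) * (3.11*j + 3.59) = -0.4043*j^3 + 1.1194*j^2 + 17.4742*j + 18.0577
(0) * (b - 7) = 0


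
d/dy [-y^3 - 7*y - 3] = -3*y^2 - 7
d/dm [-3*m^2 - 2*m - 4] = -6*m - 2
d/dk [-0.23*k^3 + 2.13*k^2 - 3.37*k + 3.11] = -0.69*k^2 + 4.26*k - 3.37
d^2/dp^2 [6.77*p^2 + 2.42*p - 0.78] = 13.5400000000000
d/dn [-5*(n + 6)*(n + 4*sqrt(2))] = -10*n - 30 - 20*sqrt(2)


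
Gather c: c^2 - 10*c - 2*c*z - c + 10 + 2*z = c^2 + c*(-2*z - 11) + 2*z + 10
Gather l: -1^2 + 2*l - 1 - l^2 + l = -l^2 + 3*l - 2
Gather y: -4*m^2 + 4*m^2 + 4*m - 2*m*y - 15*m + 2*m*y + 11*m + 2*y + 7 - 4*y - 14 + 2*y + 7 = 0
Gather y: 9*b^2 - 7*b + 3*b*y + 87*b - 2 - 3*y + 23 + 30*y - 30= 9*b^2 + 80*b + y*(3*b + 27) - 9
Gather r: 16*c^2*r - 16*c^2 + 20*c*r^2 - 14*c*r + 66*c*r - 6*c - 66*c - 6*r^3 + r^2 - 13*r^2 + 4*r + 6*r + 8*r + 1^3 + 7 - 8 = -16*c^2 - 72*c - 6*r^3 + r^2*(20*c - 12) + r*(16*c^2 + 52*c + 18)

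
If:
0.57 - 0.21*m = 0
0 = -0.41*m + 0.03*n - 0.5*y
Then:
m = 2.71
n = 16.6666666666667*y + 37.0952380952381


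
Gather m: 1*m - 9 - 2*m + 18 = 9 - m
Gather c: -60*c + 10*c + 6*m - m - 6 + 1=-50*c + 5*m - 5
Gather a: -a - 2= -a - 2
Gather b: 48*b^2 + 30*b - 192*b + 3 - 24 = 48*b^2 - 162*b - 21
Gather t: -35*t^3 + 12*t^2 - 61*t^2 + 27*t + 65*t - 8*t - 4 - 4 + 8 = -35*t^3 - 49*t^2 + 84*t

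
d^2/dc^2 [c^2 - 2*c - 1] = 2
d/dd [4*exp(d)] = 4*exp(d)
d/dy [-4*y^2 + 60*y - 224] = 60 - 8*y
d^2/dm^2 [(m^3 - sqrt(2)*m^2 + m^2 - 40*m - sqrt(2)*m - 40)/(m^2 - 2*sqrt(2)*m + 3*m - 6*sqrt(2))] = 4*(-15*m^3 - sqrt(2)*m^3 - 42*m^2 - 18*sqrt(2)*m^2 - 240*sqrt(2)*m - 90*m - 264*sqrt(2) + 158)/(m^6 - 6*sqrt(2)*m^5 + 9*m^5 - 54*sqrt(2)*m^4 + 51*m^4 - 178*sqrt(2)*m^3 + 243*m^3 - 306*sqrt(2)*m^2 + 648*m^2 - 432*sqrt(2)*m + 648*m - 432*sqrt(2))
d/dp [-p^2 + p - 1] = 1 - 2*p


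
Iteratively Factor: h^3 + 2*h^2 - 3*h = (h)*(h^2 + 2*h - 3) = h*(h - 1)*(h + 3)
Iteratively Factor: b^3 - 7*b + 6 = (b - 1)*(b^2 + b - 6) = (b - 1)*(b + 3)*(b - 2)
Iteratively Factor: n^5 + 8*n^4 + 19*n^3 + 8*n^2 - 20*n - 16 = (n - 1)*(n^4 + 9*n^3 + 28*n^2 + 36*n + 16) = (n - 1)*(n + 4)*(n^3 + 5*n^2 + 8*n + 4) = (n - 1)*(n + 2)*(n + 4)*(n^2 + 3*n + 2) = (n - 1)*(n + 1)*(n + 2)*(n + 4)*(n + 2)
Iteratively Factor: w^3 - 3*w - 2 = (w + 1)*(w^2 - w - 2) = (w + 1)^2*(w - 2)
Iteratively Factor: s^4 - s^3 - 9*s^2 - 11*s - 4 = (s + 1)*(s^3 - 2*s^2 - 7*s - 4) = (s + 1)^2*(s^2 - 3*s - 4) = (s - 4)*(s + 1)^2*(s + 1)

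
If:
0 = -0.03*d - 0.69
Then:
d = -23.00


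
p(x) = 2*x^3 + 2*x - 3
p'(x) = 6*x^2 + 2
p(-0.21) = -3.44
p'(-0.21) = 2.26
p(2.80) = 46.50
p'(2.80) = 49.04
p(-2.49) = -38.86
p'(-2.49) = 39.20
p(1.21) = 2.96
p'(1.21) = 10.78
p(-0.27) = -3.58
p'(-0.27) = 2.44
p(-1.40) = -11.29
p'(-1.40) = 13.76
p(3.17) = 67.05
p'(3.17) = 62.29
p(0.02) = -2.96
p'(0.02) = 2.00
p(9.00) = 1473.00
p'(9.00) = 488.00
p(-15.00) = -6783.00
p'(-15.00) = 1352.00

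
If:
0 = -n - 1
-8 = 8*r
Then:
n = -1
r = -1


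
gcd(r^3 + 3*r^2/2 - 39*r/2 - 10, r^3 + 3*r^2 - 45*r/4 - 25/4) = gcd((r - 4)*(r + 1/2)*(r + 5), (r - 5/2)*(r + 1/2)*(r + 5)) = r^2 + 11*r/2 + 5/2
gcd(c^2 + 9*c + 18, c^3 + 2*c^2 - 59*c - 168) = c + 3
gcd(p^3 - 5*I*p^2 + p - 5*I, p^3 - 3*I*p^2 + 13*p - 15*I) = p^2 - 6*I*p - 5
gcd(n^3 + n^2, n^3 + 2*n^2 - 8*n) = n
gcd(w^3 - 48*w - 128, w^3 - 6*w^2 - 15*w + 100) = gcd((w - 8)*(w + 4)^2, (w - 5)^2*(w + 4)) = w + 4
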